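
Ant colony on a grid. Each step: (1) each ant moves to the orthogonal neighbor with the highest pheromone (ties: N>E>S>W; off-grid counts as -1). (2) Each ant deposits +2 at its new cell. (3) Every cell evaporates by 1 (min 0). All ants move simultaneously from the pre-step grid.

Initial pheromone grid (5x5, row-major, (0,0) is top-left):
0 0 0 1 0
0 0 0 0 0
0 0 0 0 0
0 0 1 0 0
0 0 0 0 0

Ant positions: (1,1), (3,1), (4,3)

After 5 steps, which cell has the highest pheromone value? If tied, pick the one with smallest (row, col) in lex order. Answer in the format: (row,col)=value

Step 1: ant0:(1,1)->N->(0,1) | ant1:(3,1)->E->(3,2) | ant2:(4,3)->N->(3,3)
  grid max=2 at (3,2)
Step 2: ant0:(0,1)->E->(0,2) | ant1:(3,2)->E->(3,3) | ant2:(3,3)->W->(3,2)
  grid max=3 at (3,2)
Step 3: ant0:(0,2)->E->(0,3) | ant1:(3,3)->W->(3,2) | ant2:(3,2)->E->(3,3)
  grid max=4 at (3,2)
Step 4: ant0:(0,3)->E->(0,4) | ant1:(3,2)->E->(3,3) | ant2:(3,3)->W->(3,2)
  grid max=5 at (3,2)
Step 5: ant0:(0,4)->S->(1,4) | ant1:(3,3)->W->(3,2) | ant2:(3,2)->E->(3,3)
  grid max=6 at (3,2)
Final grid:
  0 0 0 0 0
  0 0 0 0 1
  0 0 0 0 0
  0 0 6 5 0
  0 0 0 0 0
Max pheromone 6 at (3,2)

Answer: (3,2)=6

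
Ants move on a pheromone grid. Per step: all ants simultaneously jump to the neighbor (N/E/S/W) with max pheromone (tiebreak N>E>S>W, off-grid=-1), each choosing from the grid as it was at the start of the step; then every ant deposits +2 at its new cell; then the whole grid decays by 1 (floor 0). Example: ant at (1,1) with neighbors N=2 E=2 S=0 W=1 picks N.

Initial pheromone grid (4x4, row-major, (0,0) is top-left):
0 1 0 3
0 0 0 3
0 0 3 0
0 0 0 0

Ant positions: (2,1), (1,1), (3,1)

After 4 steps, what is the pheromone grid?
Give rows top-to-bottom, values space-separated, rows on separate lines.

After step 1: ants at (2,2),(0,1),(2,1)
  0 2 0 2
  0 0 0 2
  0 1 4 0
  0 0 0 0
After step 2: ants at (2,1),(0,2),(2,2)
  0 1 1 1
  0 0 0 1
  0 2 5 0
  0 0 0 0
After step 3: ants at (2,2),(0,3),(2,1)
  0 0 0 2
  0 0 0 0
  0 3 6 0
  0 0 0 0
After step 4: ants at (2,1),(1,3),(2,2)
  0 0 0 1
  0 0 0 1
  0 4 7 0
  0 0 0 0

0 0 0 1
0 0 0 1
0 4 7 0
0 0 0 0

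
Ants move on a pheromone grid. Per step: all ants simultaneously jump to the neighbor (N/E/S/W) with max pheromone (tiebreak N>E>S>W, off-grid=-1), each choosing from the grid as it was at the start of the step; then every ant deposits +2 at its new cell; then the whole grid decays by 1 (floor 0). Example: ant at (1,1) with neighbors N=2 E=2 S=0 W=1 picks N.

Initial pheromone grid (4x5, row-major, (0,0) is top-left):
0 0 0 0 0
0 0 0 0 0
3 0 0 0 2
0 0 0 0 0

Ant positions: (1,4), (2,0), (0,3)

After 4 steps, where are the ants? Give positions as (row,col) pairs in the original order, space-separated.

Step 1: ant0:(1,4)->S->(2,4) | ant1:(2,0)->N->(1,0) | ant2:(0,3)->E->(0,4)
  grid max=3 at (2,4)
Step 2: ant0:(2,4)->N->(1,4) | ant1:(1,0)->S->(2,0) | ant2:(0,4)->S->(1,4)
  grid max=3 at (1,4)
Step 3: ant0:(1,4)->S->(2,4) | ant1:(2,0)->N->(1,0) | ant2:(1,4)->S->(2,4)
  grid max=5 at (2,4)
Step 4: ant0:(2,4)->N->(1,4) | ant1:(1,0)->S->(2,0) | ant2:(2,4)->N->(1,4)
  grid max=5 at (1,4)

(1,4) (2,0) (1,4)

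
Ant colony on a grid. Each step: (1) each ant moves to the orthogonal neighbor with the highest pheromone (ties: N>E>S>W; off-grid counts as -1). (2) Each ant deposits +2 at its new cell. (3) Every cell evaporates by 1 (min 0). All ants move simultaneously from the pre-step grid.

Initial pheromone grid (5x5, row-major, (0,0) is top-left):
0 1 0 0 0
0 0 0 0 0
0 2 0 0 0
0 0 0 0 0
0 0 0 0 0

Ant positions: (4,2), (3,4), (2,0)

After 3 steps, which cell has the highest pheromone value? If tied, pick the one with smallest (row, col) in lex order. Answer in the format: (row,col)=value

Answer: (2,1)=5

Derivation:
Step 1: ant0:(4,2)->N->(3,2) | ant1:(3,4)->N->(2,4) | ant2:(2,0)->E->(2,1)
  grid max=3 at (2,1)
Step 2: ant0:(3,2)->N->(2,2) | ant1:(2,4)->N->(1,4) | ant2:(2,1)->N->(1,1)
  grid max=2 at (2,1)
Step 3: ant0:(2,2)->W->(2,1) | ant1:(1,4)->N->(0,4) | ant2:(1,1)->S->(2,1)
  grid max=5 at (2,1)
Final grid:
  0 0 0 0 1
  0 0 0 0 0
  0 5 0 0 0
  0 0 0 0 0
  0 0 0 0 0
Max pheromone 5 at (2,1)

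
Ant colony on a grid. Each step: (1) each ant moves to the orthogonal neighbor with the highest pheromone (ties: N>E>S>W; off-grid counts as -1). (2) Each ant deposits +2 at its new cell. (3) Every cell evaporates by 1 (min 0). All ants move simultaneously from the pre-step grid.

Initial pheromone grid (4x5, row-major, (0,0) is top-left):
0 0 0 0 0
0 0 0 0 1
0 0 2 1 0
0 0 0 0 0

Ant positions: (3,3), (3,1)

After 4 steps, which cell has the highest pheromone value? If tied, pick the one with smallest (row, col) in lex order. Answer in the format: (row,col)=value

Step 1: ant0:(3,3)->N->(2,3) | ant1:(3,1)->N->(2,1)
  grid max=2 at (2,3)
Step 2: ant0:(2,3)->W->(2,2) | ant1:(2,1)->E->(2,2)
  grid max=4 at (2,2)
Step 3: ant0:(2,2)->E->(2,3) | ant1:(2,2)->E->(2,3)
  grid max=4 at (2,3)
Step 4: ant0:(2,3)->W->(2,2) | ant1:(2,3)->W->(2,2)
  grid max=6 at (2,2)
Final grid:
  0 0 0 0 0
  0 0 0 0 0
  0 0 6 3 0
  0 0 0 0 0
Max pheromone 6 at (2,2)

Answer: (2,2)=6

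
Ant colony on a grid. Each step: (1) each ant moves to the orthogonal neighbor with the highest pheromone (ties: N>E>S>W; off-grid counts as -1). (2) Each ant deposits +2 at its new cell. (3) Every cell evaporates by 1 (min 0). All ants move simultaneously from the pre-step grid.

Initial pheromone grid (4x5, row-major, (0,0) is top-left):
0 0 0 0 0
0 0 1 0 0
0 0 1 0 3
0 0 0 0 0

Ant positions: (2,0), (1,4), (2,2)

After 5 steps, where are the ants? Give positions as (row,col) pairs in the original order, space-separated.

Step 1: ant0:(2,0)->N->(1,0) | ant1:(1,4)->S->(2,4) | ant2:(2,2)->N->(1,2)
  grid max=4 at (2,4)
Step 2: ant0:(1,0)->N->(0,0) | ant1:(2,4)->N->(1,4) | ant2:(1,2)->N->(0,2)
  grid max=3 at (2,4)
Step 3: ant0:(0,0)->E->(0,1) | ant1:(1,4)->S->(2,4) | ant2:(0,2)->S->(1,2)
  grid max=4 at (2,4)
Step 4: ant0:(0,1)->E->(0,2) | ant1:(2,4)->N->(1,4) | ant2:(1,2)->N->(0,2)
  grid max=3 at (0,2)
Step 5: ant0:(0,2)->S->(1,2) | ant1:(1,4)->S->(2,4) | ant2:(0,2)->S->(1,2)
  grid max=4 at (1,2)

(1,2) (2,4) (1,2)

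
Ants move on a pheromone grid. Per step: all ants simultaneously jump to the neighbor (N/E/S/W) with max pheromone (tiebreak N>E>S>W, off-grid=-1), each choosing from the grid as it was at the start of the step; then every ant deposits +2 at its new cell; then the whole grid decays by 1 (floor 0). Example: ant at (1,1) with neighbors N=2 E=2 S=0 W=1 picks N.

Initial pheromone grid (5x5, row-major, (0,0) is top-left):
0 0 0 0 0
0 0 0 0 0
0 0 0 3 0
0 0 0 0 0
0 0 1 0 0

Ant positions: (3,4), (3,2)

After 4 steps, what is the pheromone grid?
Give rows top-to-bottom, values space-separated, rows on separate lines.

After step 1: ants at (2,4),(4,2)
  0 0 0 0 0
  0 0 0 0 0
  0 0 0 2 1
  0 0 0 0 0
  0 0 2 0 0
After step 2: ants at (2,3),(3,2)
  0 0 0 0 0
  0 0 0 0 0
  0 0 0 3 0
  0 0 1 0 0
  0 0 1 0 0
After step 3: ants at (1,3),(4,2)
  0 0 0 0 0
  0 0 0 1 0
  0 0 0 2 0
  0 0 0 0 0
  0 0 2 0 0
After step 4: ants at (2,3),(3,2)
  0 0 0 0 0
  0 0 0 0 0
  0 0 0 3 0
  0 0 1 0 0
  0 0 1 0 0

0 0 0 0 0
0 0 0 0 0
0 0 0 3 0
0 0 1 0 0
0 0 1 0 0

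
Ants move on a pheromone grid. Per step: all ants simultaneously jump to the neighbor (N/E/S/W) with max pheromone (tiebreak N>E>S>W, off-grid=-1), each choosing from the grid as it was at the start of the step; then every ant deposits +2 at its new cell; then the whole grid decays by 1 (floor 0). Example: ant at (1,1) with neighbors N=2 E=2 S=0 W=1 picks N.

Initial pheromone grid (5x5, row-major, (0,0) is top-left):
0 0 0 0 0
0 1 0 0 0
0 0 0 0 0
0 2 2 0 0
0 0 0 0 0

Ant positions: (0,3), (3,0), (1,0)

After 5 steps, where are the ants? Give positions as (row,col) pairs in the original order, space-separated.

Step 1: ant0:(0,3)->E->(0,4) | ant1:(3,0)->E->(3,1) | ant2:(1,0)->E->(1,1)
  grid max=3 at (3,1)
Step 2: ant0:(0,4)->S->(1,4) | ant1:(3,1)->E->(3,2) | ant2:(1,1)->N->(0,1)
  grid max=2 at (3,1)
Step 3: ant0:(1,4)->N->(0,4) | ant1:(3,2)->W->(3,1) | ant2:(0,1)->S->(1,1)
  grid max=3 at (3,1)
Step 4: ant0:(0,4)->S->(1,4) | ant1:(3,1)->E->(3,2) | ant2:(1,1)->N->(0,1)
  grid max=2 at (3,1)
Step 5: ant0:(1,4)->N->(0,4) | ant1:(3,2)->W->(3,1) | ant2:(0,1)->S->(1,1)
  grid max=3 at (3,1)

(0,4) (3,1) (1,1)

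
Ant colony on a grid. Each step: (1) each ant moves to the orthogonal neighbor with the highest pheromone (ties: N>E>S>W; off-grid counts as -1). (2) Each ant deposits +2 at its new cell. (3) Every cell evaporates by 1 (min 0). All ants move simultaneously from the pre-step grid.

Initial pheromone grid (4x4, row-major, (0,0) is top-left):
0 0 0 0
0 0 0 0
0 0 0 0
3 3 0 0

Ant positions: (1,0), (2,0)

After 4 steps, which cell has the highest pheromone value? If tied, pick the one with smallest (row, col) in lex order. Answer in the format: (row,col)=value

Answer: (3,0)=3

Derivation:
Step 1: ant0:(1,0)->N->(0,0) | ant1:(2,0)->S->(3,0)
  grid max=4 at (3,0)
Step 2: ant0:(0,0)->E->(0,1) | ant1:(3,0)->E->(3,1)
  grid max=3 at (3,0)
Step 3: ant0:(0,1)->E->(0,2) | ant1:(3,1)->W->(3,0)
  grid max=4 at (3,0)
Step 4: ant0:(0,2)->E->(0,3) | ant1:(3,0)->E->(3,1)
  grid max=3 at (3,0)
Final grid:
  0 0 0 1
  0 0 0 0
  0 0 0 0
  3 3 0 0
Max pheromone 3 at (3,0)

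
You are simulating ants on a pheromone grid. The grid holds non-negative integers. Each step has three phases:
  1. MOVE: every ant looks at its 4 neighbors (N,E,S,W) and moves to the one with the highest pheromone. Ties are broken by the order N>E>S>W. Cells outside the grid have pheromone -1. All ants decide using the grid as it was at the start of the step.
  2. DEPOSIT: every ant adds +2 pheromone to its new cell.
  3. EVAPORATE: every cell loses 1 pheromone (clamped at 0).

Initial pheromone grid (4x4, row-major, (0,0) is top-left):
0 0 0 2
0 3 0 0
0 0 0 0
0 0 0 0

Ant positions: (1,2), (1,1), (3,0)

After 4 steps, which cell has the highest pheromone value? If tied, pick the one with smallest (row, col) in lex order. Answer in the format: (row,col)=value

Step 1: ant0:(1,2)->W->(1,1) | ant1:(1,1)->N->(0,1) | ant2:(3,0)->N->(2,0)
  grid max=4 at (1,1)
Step 2: ant0:(1,1)->N->(0,1) | ant1:(0,1)->S->(1,1) | ant2:(2,0)->N->(1,0)
  grid max=5 at (1,1)
Step 3: ant0:(0,1)->S->(1,1) | ant1:(1,1)->N->(0,1) | ant2:(1,0)->E->(1,1)
  grid max=8 at (1,1)
Step 4: ant0:(1,1)->N->(0,1) | ant1:(0,1)->S->(1,1) | ant2:(1,1)->N->(0,1)
  grid max=9 at (1,1)
Final grid:
  0 6 0 0
  0 9 0 0
  0 0 0 0
  0 0 0 0
Max pheromone 9 at (1,1)

Answer: (1,1)=9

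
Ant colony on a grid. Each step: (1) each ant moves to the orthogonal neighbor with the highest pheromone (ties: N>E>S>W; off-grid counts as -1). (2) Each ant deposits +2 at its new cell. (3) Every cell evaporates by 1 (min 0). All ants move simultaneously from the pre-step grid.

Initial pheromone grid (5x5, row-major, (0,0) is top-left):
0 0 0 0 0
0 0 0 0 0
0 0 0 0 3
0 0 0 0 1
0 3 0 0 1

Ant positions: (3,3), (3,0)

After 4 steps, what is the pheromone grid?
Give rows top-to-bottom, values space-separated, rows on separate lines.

After step 1: ants at (3,4),(2,0)
  0 0 0 0 0
  0 0 0 0 0
  1 0 0 0 2
  0 0 0 0 2
  0 2 0 0 0
After step 2: ants at (2,4),(1,0)
  0 0 0 0 0
  1 0 0 0 0
  0 0 0 0 3
  0 0 0 0 1
  0 1 0 0 0
After step 3: ants at (3,4),(0,0)
  1 0 0 0 0
  0 0 0 0 0
  0 0 0 0 2
  0 0 0 0 2
  0 0 0 0 0
After step 4: ants at (2,4),(0,1)
  0 1 0 0 0
  0 0 0 0 0
  0 0 0 0 3
  0 0 0 0 1
  0 0 0 0 0

0 1 0 0 0
0 0 0 0 0
0 0 0 0 3
0 0 0 0 1
0 0 0 0 0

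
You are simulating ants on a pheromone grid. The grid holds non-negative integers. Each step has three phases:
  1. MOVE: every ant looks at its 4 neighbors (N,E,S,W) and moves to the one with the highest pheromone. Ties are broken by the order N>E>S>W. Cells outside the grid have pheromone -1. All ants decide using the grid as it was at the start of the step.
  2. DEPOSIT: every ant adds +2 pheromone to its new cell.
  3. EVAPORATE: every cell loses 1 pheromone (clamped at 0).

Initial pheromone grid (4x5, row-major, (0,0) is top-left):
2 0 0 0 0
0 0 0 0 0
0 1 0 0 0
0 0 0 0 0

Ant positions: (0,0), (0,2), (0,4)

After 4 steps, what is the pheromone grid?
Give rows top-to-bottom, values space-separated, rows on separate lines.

After step 1: ants at (0,1),(0,3),(1,4)
  1 1 0 1 0
  0 0 0 0 1
  0 0 0 0 0
  0 0 0 0 0
After step 2: ants at (0,0),(0,4),(0,4)
  2 0 0 0 3
  0 0 0 0 0
  0 0 0 0 0
  0 0 0 0 0
After step 3: ants at (0,1),(1,4),(1,4)
  1 1 0 0 2
  0 0 0 0 3
  0 0 0 0 0
  0 0 0 0 0
After step 4: ants at (0,0),(0,4),(0,4)
  2 0 0 0 5
  0 0 0 0 2
  0 0 0 0 0
  0 0 0 0 0

2 0 0 0 5
0 0 0 0 2
0 0 0 0 0
0 0 0 0 0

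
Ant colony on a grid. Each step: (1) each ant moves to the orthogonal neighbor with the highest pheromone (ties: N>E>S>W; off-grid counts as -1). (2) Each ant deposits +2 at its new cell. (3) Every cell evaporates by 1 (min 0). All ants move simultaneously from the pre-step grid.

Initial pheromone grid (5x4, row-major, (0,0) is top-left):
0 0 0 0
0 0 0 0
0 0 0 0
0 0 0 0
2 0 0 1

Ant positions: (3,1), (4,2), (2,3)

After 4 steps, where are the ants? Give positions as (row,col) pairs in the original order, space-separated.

Step 1: ant0:(3,1)->N->(2,1) | ant1:(4,2)->E->(4,3) | ant2:(2,3)->N->(1,3)
  grid max=2 at (4,3)
Step 2: ant0:(2,1)->N->(1,1) | ant1:(4,3)->N->(3,3) | ant2:(1,3)->N->(0,3)
  grid max=1 at (0,3)
Step 3: ant0:(1,1)->N->(0,1) | ant1:(3,3)->S->(4,3) | ant2:(0,3)->S->(1,3)
  grid max=2 at (4,3)
Step 4: ant0:(0,1)->E->(0,2) | ant1:(4,3)->N->(3,3) | ant2:(1,3)->N->(0,3)
  grid max=1 at (0,2)

(0,2) (3,3) (0,3)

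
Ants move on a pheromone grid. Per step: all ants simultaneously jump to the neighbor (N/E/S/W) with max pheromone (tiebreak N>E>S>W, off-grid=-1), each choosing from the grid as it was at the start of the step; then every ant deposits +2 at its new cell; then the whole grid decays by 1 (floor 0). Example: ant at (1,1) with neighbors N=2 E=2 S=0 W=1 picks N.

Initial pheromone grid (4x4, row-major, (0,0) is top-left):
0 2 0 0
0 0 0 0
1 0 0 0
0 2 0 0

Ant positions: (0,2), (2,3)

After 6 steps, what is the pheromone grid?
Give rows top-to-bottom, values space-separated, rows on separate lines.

After step 1: ants at (0,1),(1,3)
  0 3 0 0
  0 0 0 1
  0 0 0 0
  0 1 0 0
After step 2: ants at (0,2),(0,3)
  0 2 1 1
  0 0 0 0
  0 0 0 0
  0 0 0 0
After step 3: ants at (0,1),(0,2)
  0 3 2 0
  0 0 0 0
  0 0 0 0
  0 0 0 0
After step 4: ants at (0,2),(0,1)
  0 4 3 0
  0 0 0 0
  0 0 0 0
  0 0 0 0
After step 5: ants at (0,1),(0,2)
  0 5 4 0
  0 0 0 0
  0 0 0 0
  0 0 0 0
After step 6: ants at (0,2),(0,1)
  0 6 5 0
  0 0 0 0
  0 0 0 0
  0 0 0 0

0 6 5 0
0 0 0 0
0 0 0 0
0 0 0 0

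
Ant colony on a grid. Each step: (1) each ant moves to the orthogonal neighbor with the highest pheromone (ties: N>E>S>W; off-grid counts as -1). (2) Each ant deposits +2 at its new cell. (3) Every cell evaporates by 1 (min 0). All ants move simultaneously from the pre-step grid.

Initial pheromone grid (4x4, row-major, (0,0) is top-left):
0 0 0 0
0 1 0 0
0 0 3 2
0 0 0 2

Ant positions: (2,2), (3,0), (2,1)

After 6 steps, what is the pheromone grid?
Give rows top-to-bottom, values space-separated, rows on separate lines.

After step 1: ants at (2,3),(2,0),(2,2)
  0 0 0 0
  0 0 0 0
  1 0 4 3
  0 0 0 1
After step 2: ants at (2,2),(1,0),(2,3)
  0 0 0 0
  1 0 0 0
  0 0 5 4
  0 0 0 0
After step 3: ants at (2,3),(0,0),(2,2)
  1 0 0 0
  0 0 0 0
  0 0 6 5
  0 0 0 0
After step 4: ants at (2,2),(0,1),(2,3)
  0 1 0 0
  0 0 0 0
  0 0 7 6
  0 0 0 0
After step 5: ants at (2,3),(0,2),(2,2)
  0 0 1 0
  0 0 0 0
  0 0 8 7
  0 0 0 0
After step 6: ants at (2,2),(0,3),(2,3)
  0 0 0 1
  0 0 0 0
  0 0 9 8
  0 0 0 0

0 0 0 1
0 0 0 0
0 0 9 8
0 0 0 0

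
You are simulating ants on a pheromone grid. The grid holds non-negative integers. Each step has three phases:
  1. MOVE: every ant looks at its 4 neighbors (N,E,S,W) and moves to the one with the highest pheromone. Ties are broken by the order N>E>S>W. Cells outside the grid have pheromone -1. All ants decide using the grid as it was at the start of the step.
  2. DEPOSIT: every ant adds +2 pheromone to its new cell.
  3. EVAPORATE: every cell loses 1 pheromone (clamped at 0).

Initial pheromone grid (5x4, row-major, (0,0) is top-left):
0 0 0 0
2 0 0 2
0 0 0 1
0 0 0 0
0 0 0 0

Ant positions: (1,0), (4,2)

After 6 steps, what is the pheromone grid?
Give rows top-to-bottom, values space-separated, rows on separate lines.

After step 1: ants at (0,0),(3,2)
  1 0 0 0
  1 0 0 1
  0 0 0 0
  0 0 1 0
  0 0 0 0
After step 2: ants at (1,0),(2,2)
  0 0 0 0
  2 0 0 0
  0 0 1 0
  0 0 0 0
  0 0 0 0
After step 3: ants at (0,0),(1,2)
  1 0 0 0
  1 0 1 0
  0 0 0 0
  0 0 0 0
  0 0 0 0
After step 4: ants at (1,0),(0,2)
  0 0 1 0
  2 0 0 0
  0 0 0 0
  0 0 0 0
  0 0 0 0
After step 5: ants at (0,0),(0,3)
  1 0 0 1
  1 0 0 0
  0 0 0 0
  0 0 0 0
  0 0 0 0
After step 6: ants at (1,0),(1,3)
  0 0 0 0
  2 0 0 1
  0 0 0 0
  0 0 0 0
  0 0 0 0

0 0 0 0
2 0 0 1
0 0 0 0
0 0 0 0
0 0 0 0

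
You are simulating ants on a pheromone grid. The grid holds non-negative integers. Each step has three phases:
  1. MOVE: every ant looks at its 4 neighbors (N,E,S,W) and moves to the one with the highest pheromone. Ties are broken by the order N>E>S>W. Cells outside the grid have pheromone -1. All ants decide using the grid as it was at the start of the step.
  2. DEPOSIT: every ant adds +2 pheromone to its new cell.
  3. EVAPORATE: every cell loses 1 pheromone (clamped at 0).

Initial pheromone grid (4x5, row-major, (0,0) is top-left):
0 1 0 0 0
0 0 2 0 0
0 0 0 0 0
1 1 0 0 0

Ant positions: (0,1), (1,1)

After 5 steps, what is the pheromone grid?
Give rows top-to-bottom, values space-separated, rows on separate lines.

After step 1: ants at (0,2),(1,2)
  0 0 1 0 0
  0 0 3 0 0
  0 0 0 0 0
  0 0 0 0 0
After step 2: ants at (1,2),(0,2)
  0 0 2 0 0
  0 0 4 0 0
  0 0 0 0 0
  0 0 0 0 0
After step 3: ants at (0,2),(1,2)
  0 0 3 0 0
  0 0 5 0 0
  0 0 0 0 0
  0 0 0 0 0
After step 4: ants at (1,2),(0,2)
  0 0 4 0 0
  0 0 6 0 0
  0 0 0 0 0
  0 0 0 0 0
After step 5: ants at (0,2),(1,2)
  0 0 5 0 0
  0 0 7 0 0
  0 0 0 0 0
  0 0 0 0 0

0 0 5 0 0
0 0 7 0 0
0 0 0 0 0
0 0 0 0 0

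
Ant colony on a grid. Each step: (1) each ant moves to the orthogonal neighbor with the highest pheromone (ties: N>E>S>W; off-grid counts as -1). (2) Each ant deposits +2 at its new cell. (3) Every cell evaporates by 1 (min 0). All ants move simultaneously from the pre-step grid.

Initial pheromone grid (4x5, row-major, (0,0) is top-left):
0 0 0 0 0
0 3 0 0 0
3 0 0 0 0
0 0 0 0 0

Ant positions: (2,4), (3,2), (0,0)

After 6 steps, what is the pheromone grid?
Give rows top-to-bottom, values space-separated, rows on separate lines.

After step 1: ants at (1,4),(2,2),(0,1)
  0 1 0 0 0
  0 2 0 0 1
  2 0 1 0 0
  0 0 0 0 0
After step 2: ants at (0,4),(1,2),(1,1)
  0 0 0 0 1
  0 3 1 0 0
  1 0 0 0 0
  0 0 0 0 0
After step 3: ants at (1,4),(1,1),(1,2)
  0 0 0 0 0
  0 4 2 0 1
  0 0 0 0 0
  0 0 0 0 0
After step 4: ants at (0,4),(1,2),(1,1)
  0 0 0 0 1
  0 5 3 0 0
  0 0 0 0 0
  0 0 0 0 0
After step 5: ants at (1,4),(1,1),(1,2)
  0 0 0 0 0
  0 6 4 0 1
  0 0 0 0 0
  0 0 0 0 0
After step 6: ants at (0,4),(1,2),(1,1)
  0 0 0 0 1
  0 7 5 0 0
  0 0 0 0 0
  0 0 0 0 0

0 0 0 0 1
0 7 5 0 0
0 0 0 0 0
0 0 0 0 0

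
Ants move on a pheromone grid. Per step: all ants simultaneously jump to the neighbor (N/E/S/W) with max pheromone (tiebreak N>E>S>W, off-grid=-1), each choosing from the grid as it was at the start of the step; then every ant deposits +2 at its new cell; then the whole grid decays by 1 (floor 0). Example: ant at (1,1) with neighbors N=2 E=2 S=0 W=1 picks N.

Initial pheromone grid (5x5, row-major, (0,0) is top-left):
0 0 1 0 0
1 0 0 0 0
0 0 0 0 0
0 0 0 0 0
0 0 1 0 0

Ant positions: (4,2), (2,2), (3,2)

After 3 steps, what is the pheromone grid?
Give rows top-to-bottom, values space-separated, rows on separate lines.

After step 1: ants at (3,2),(1,2),(4,2)
  0 0 0 0 0
  0 0 1 0 0
  0 0 0 0 0
  0 0 1 0 0
  0 0 2 0 0
After step 2: ants at (4,2),(0,2),(3,2)
  0 0 1 0 0
  0 0 0 0 0
  0 0 0 0 0
  0 0 2 0 0
  0 0 3 0 0
After step 3: ants at (3,2),(0,3),(4,2)
  0 0 0 1 0
  0 0 0 0 0
  0 0 0 0 0
  0 0 3 0 0
  0 0 4 0 0

0 0 0 1 0
0 0 0 0 0
0 0 0 0 0
0 0 3 0 0
0 0 4 0 0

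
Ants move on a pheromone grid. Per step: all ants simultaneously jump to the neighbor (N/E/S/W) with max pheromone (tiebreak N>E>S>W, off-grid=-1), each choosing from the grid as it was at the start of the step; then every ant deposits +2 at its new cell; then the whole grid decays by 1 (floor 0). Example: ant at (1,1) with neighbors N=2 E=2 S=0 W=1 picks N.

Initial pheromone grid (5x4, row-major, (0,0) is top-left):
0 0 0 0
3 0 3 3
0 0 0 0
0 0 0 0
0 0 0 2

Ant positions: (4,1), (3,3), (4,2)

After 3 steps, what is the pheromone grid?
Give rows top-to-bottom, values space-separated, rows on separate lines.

After step 1: ants at (3,1),(4,3),(4,3)
  0 0 0 0
  2 0 2 2
  0 0 0 0
  0 1 0 0
  0 0 0 5
After step 2: ants at (2,1),(3,3),(3,3)
  0 0 0 0
  1 0 1 1
  0 1 0 0
  0 0 0 3
  0 0 0 4
After step 3: ants at (1,1),(4,3),(4,3)
  0 0 0 0
  0 1 0 0
  0 0 0 0
  0 0 0 2
  0 0 0 7

0 0 0 0
0 1 0 0
0 0 0 0
0 0 0 2
0 0 0 7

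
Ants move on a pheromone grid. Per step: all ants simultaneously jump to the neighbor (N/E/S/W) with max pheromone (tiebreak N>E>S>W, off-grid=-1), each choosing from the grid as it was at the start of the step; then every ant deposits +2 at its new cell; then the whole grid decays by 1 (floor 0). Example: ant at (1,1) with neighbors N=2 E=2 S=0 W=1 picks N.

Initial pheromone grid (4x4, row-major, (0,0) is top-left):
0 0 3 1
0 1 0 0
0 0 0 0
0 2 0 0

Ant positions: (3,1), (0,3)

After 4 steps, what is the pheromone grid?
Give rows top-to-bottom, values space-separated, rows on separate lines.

After step 1: ants at (2,1),(0,2)
  0 0 4 0
  0 0 0 0
  0 1 0 0
  0 1 0 0
After step 2: ants at (3,1),(0,3)
  0 0 3 1
  0 0 0 0
  0 0 0 0
  0 2 0 0
After step 3: ants at (2,1),(0,2)
  0 0 4 0
  0 0 0 0
  0 1 0 0
  0 1 0 0
After step 4: ants at (3,1),(0,3)
  0 0 3 1
  0 0 0 0
  0 0 0 0
  0 2 0 0

0 0 3 1
0 0 0 0
0 0 0 0
0 2 0 0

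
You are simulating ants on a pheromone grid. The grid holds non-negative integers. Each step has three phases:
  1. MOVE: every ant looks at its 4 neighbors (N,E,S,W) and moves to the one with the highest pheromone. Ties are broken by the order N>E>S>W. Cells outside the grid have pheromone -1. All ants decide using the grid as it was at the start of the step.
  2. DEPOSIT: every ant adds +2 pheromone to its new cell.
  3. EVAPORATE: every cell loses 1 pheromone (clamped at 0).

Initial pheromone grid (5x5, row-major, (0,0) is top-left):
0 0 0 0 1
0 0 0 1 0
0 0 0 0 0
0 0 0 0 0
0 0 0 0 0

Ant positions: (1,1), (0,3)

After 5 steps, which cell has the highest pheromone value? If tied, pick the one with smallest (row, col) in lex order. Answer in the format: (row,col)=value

Step 1: ant0:(1,1)->N->(0,1) | ant1:(0,3)->E->(0,4)
  grid max=2 at (0,4)
Step 2: ant0:(0,1)->E->(0,2) | ant1:(0,4)->S->(1,4)
  grid max=1 at (0,2)
Step 3: ant0:(0,2)->E->(0,3) | ant1:(1,4)->N->(0,4)
  grid max=2 at (0,4)
Step 4: ant0:(0,3)->E->(0,4) | ant1:(0,4)->W->(0,3)
  grid max=3 at (0,4)
Step 5: ant0:(0,4)->W->(0,3) | ant1:(0,3)->E->(0,4)
  grid max=4 at (0,4)
Final grid:
  0 0 0 3 4
  0 0 0 0 0
  0 0 0 0 0
  0 0 0 0 0
  0 0 0 0 0
Max pheromone 4 at (0,4)

Answer: (0,4)=4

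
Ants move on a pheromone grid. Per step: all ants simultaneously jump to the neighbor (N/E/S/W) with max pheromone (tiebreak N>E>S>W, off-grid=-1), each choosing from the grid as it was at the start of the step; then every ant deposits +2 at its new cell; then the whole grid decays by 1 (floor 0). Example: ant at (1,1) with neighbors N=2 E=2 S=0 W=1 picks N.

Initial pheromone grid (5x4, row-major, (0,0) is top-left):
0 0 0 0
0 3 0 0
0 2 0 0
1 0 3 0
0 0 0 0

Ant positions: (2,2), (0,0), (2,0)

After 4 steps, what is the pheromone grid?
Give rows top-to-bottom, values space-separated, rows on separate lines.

After step 1: ants at (3,2),(0,1),(2,1)
  0 1 0 0
  0 2 0 0
  0 3 0 0
  0 0 4 0
  0 0 0 0
After step 2: ants at (2,2),(1,1),(1,1)
  0 0 0 0
  0 5 0 0
  0 2 1 0
  0 0 3 0
  0 0 0 0
After step 3: ants at (3,2),(2,1),(2,1)
  0 0 0 0
  0 4 0 0
  0 5 0 0
  0 0 4 0
  0 0 0 0
After step 4: ants at (2,2),(1,1),(1,1)
  0 0 0 0
  0 7 0 0
  0 4 1 0
  0 0 3 0
  0 0 0 0

0 0 0 0
0 7 0 0
0 4 1 0
0 0 3 0
0 0 0 0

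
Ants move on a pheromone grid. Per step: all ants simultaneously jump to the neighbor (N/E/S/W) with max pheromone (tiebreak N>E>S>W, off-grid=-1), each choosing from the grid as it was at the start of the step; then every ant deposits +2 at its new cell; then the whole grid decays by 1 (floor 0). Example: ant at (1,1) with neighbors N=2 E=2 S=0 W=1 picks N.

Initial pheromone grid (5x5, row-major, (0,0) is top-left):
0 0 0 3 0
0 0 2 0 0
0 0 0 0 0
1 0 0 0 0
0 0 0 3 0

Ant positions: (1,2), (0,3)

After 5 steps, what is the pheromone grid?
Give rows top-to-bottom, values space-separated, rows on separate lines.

After step 1: ants at (0,2),(0,4)
  0 0 1 2 1
  0 0 1 0 0
  0 0 0 0 0
  0 0 0 0 0
  0 0 0 2 0
After step 2: ants at (0,3),(0,3)
  0 0 0 5 0
  0 0 0 0 0
  0 0 0 0 0
  0 0 0 0 0
  0 0 0 1 0
After step 3: ants at (0,4),(0,4)
  0 0 0 4 3
  0 0 0 0 0
  0 0 0 0 0
  0 0 0 0 0
  0 0 0 0 0
After step 4: ants at (0,3),(0,3)
  0 0 0 7 2
  0 0 0 0 0
  0 0 0 0 0
  0 0 0 0 0
  0 0 0 0 0
After step 5: ants at (0,4),(0,4)
  0 0 0 6 5
  0 0 0 0 0
  0 0 0 0 0
  0 0 0 0 0
  0 0 0 0 0

0 0 0 6 5
0 0 0 0 0
0 0 0 0 0
0 0 0 0 0
0 0 0 0 0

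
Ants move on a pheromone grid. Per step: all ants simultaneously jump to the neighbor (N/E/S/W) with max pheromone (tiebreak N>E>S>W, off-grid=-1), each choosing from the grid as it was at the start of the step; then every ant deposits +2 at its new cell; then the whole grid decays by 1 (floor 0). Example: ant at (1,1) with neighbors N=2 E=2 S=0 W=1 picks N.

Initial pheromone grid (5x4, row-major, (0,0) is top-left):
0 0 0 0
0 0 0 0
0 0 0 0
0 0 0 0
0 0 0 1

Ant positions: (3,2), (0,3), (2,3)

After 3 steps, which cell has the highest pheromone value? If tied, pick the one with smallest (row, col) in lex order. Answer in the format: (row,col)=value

Answer: (1,3)=7

Derivation:
Step 1: ant0:(3,2)->N->(2,2) | ant1:(0,3)->S->(1,3) | ant2:(2,3)->N->(1,3)
  grid max=3 at (1,3)
Step 2: ant0:(2,2)->N->(1,2) | ant1:(1,3)->N->(0,3) | ant2:(1,3)->N->(0,3)
  grid max=3 at (0,3)
Step 3: ant0:(1,2)->E->(1,3) | ant1:(0,3)->S->(1,3) | ant2:(0,3)->S->(1,3)
  grid max=7 at (1,3)
Final grid:
  0 0 0 2
  0 0 0 7
  0 0 0 0
  0 0 0 0
  0 0 0 0
Max pheromone 7 at (1,3)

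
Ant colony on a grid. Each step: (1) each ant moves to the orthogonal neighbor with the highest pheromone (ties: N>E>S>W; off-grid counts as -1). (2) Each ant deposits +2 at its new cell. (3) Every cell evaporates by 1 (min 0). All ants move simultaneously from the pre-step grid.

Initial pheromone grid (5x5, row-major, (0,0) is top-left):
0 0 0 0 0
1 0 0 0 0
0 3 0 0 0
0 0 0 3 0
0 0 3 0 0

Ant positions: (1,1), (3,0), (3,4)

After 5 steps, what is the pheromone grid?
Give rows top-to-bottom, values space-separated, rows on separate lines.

After step 1: ants at (2,1),(2,0),(3,3)
  0 0 0 0 0
  0 0 0 0 0
  1 4 0 0 0
  0 0 0 4 0
  0 0 2 0 0
After step 2: ants at (2,0),(2,1),(2,3)
  0 0 0 0 0
  0 0 0 0 0
  2 5 0 1 0
  0 0 0 3 0
  0 0 1 0 0
After step 3: ants at (2,1),(2,0),(3,3)
  0 0 0 0 0
  0 0 0 0 0
  3 6 0 0 0
  0 0 0 4 0
  0 0 0 0 0
After step 4: ants at (2,0),(2,1),(2,3)
  0 0 0 0 0
  0 0 0 0 0
  4 7 0 1 0
  0 0 0 3 0
  0 0 0 0 0
After step 5: ants at (2,1),(2,0),(3,3)
  0 0 0 0 0
  0 0 0 0 0
  5 8 0 0 0
  0 0 0 4 0
  0 0 0 0 0

0 0 0 0 0
0 0 0 0 0
5 8 0 0 0
0 0 0 4 0
0 0 0 0 0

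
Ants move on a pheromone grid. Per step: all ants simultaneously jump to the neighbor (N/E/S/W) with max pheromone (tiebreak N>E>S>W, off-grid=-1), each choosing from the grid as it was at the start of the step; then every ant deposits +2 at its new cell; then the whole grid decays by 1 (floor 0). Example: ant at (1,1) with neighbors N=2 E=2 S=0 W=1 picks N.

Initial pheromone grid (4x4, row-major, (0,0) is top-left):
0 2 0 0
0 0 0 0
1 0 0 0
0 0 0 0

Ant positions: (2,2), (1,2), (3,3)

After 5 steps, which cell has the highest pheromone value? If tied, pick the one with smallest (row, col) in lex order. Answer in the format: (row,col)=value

Answer: (1,2)=9

Derivation:
Step 1: ant0:(2,2)->N->(1,2) | ant1:(1,2)->N->(0,2) | ant2:(3,3)->N->(2,3)
  grid max=1 at (0,1)
Step 2: ant0:(1,2)->N->(0,2) | ant1:(0,2)->S->(1,2) | ant2:(2,3)->N->(1,3)
  grid max=2 at (0,2)
Step 3: ant0:(0,2)->S->(1,2) | ant1:(1,2)->N->(0,2) | ant2:(1,3)->W->(1,2)
  grid max=5 at (1,2)
Step 4: ant0:(1,2)->N->(0,2) | ant1:(0,2)->S->(1,2) | ant2:(1,2)->N->(0,2)
  grid max=6 at (0,2)
Step 5: ant0:(0,2)->S->(1,2) | ant1:(1,2)->N->(0,2) | ant2:(0,2)->S->(1,2)
  grid max=9 at (1,2)
Final grid:
  0 0 7 0
  0 0 9 0
  0 0 0 0
  0 0 0 0
Max pheromone 9 at (1,2)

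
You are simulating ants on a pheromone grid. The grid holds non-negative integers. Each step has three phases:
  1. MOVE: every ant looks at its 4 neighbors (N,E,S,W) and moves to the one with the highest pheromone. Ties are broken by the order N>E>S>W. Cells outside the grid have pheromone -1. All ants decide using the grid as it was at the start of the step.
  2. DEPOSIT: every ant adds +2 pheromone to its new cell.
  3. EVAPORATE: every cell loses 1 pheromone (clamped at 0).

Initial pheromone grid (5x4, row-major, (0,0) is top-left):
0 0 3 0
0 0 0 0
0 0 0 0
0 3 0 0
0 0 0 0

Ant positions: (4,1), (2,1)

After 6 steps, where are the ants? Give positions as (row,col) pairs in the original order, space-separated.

Step 1: ant0:(4,1)->N->(3,1) | ant1:(2,1)->S->(3,1)
  grid max=6 at (3,1)
Step 2: ant0:(3,1)->N->(2,1) | ant1:(3,1)->N->(2,1)
  grid max=5 at (3,1)
Step 3: ant0:(2,1)->S->(3,1) | ant1:(2,1)->S->(3,1)
  grid max=8 at (3,1)
Step 4: ant0:(3,1)->N->(2,1) | ant1:(3,1)->N->(2,1)
  grid max=7 at (3,1)
Step 5: ant0:(2,1)->S->(3,1) | ant1:(2,1)->S->(3,1)
  grid max=10 at (3,1)
Step 6: ant0:(3,1)->N->(2,1) | ant1:(3,1)->N->(2,1)
  grid max=9 at (3,1)

(2,1) (2,1)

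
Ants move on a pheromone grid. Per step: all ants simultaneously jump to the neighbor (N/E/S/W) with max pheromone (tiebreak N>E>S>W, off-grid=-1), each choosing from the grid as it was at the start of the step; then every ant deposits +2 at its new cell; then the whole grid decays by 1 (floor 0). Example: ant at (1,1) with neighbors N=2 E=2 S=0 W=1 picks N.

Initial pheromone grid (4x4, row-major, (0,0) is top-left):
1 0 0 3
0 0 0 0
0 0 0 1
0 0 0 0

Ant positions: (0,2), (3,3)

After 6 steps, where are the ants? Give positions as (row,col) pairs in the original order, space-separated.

Step 1: ant0:(0,2)->E->(0,3) | ant1:(3,3)->N->(2,3)
  grid max=4 at (0,3)
Step 2: ant0:(0,3)->S->(1,3) | ant1:(2,3)->N->(1,3)
  grid max=3 at (0,3)
Step 3: ant0:(1,3)->N->(0,3) | ant1:(1,3)->N->(0,3)
  grid max=6 at (0,3)
Step 4: ant0:(0,3)->S->(1,3) | ant1:(0,3)->S->(1,3)
  grid max=5 at (0,3)
Step 5: ant0:(1,3)->N->(0,3) | ant1:(1,3)->N->(0,3)
  grid max=8 at (0,3)
Step 6: ant0:(0,3)->S->(1,3) | ant1:(0,3)->S->(1,3)
  grid max=7 at (0,3)

(1,3) (1,3)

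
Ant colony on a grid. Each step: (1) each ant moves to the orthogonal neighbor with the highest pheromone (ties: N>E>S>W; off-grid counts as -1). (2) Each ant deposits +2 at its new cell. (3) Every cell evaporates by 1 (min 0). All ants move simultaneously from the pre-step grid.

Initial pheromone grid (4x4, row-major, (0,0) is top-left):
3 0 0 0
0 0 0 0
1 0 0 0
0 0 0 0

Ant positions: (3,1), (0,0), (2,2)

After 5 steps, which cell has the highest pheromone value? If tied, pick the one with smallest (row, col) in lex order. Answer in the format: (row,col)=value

Answer: (0,1)=5

Derivation:
Step 1: ant0:(3,1)->N->(2,1) | ant1:(0,0)->E->(0,1) | ant2:(2,2)->N->(1,2)
  grid max=2 at (0,0)
Step 2: ant0:(2,1)->N->(1,1) | ant1:(0,1)->W->(0,0) | ant2:(1,2)->N->(0,2)
  grid max=3 at (0,0)
Step 3: ant0:(1,1)->N->(0,1) | ant1:(0,0)->E->(0,1) | ant2:(0,2)->E->(0,3)
  grid max=3 at (0,1)
Step 4: ant0:(0,1)->W->(0,0) | ant1:(0,1)->W->(0,0) | ant2:(0,3)->S->(1,3)
  grid max=5 at (0,0)
Step 5: ant0:(0,0)->E->(0,1) | ant1:(0,0)->E->(0,1) | ant2:(1,3)->N->(0,3)
  grid max=5 at (0,1)
Final grid:
  4 5 0 1
  0 0 0 0
  0 0 0 0
  0 0 0 0
Max pheromone 5 at (0,1)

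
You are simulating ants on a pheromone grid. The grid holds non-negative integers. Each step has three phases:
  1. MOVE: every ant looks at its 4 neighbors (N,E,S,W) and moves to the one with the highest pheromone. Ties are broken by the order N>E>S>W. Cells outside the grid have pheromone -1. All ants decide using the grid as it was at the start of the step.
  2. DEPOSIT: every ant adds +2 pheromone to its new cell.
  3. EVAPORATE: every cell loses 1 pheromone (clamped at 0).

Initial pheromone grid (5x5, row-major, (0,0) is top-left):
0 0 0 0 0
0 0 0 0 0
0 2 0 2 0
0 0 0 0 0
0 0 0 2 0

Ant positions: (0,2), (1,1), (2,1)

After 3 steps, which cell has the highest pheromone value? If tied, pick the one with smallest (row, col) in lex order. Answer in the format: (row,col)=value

Step 1: ant0:(0,2)->E->(0,3) | ant1:(1,1)->S->(2,1) | ant2:(2,1)->N->(1,1)
  grid max=3 at (2,1)
Step 2: ant0:(0,3)->E->(0,4) | ant1:(2,1)->N->(1,1) | ant2:(1,1)->S->(2,1)
  grid max=4 at (2,1)
Step 3: ant0:(0,4)->S->(1,4) | ant1:(1,1)->S->(2,1) | ant2:(2,1)->N->(1,1)
  grid max=5 at (2,1)
Final grid:
  0 0 0 0 0
  0 3 0 0 1
  0 5 0 0 0
  0 0 0 0 0
  0 0 0 0 0
Max pheromone 5 at (2,1)

Answer: (2,1)=5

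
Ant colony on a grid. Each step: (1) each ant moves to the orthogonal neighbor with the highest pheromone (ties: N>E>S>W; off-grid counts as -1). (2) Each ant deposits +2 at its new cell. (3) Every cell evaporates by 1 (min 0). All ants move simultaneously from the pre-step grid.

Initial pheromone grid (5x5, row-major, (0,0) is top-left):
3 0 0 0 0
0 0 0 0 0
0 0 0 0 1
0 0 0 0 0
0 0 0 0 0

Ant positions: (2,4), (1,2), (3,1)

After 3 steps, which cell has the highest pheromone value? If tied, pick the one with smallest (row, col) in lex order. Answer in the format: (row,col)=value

Answer: (0,3)=2

Derivation:
Step 1: ant0:(2,4)->N->(1,4) | ant1:(1,2)->N->(0,2) | ant2:(3,1)->N->(2,1)
  grid max=2 at (0,0)
Step 2: ant0:(1,4)->N->(0,4) | ant1:(0,2)->E->(0,3) | ant2:(2,1)->N->(1,1)
  grid max=1 at (0,0)
Step 3: ant0:(0,4)->W->(0,3) | ant1:(0,3)->E->(0,4) | ant2:(1,1)->N->(0,1)
  grid max=2 at (0,3)
Final grid:
  0 1 0 2 2
  0 0 0 0 0
  0 0 0 0 0
  0 0 0 0 0
  0 0 0 0 0
Max pheromone 2 at (0,3)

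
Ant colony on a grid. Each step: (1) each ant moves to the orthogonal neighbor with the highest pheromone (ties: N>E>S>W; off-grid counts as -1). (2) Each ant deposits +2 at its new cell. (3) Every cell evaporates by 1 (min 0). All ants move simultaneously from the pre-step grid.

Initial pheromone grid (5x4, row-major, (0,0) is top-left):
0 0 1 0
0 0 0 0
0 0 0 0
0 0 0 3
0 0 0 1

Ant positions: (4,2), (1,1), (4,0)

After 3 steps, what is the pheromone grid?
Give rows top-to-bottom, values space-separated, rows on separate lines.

After step 1: ants at (4,3),(0,1),(3,0)
  0 1 0 0
  0 0 0 0
  0 0 0 0
  1 0 0 2
  0 0 0 2
After step 2: ants at (3,3),(0,2),(2,0)
  0 0 1 0
  0 0 0 0
  1 0 0 0
  0 0 0 3
  0 0 0 1
After step 3: ants at (4,3),(0,3),(1,0)
  0 0 0 1
  1 0 0 0
  0 0 0 0
  0 0 0 2
  0 0 0 2

0 0 0 1
1 0 0 0
0 0 0 0
0 0 0 2
0 0 0 2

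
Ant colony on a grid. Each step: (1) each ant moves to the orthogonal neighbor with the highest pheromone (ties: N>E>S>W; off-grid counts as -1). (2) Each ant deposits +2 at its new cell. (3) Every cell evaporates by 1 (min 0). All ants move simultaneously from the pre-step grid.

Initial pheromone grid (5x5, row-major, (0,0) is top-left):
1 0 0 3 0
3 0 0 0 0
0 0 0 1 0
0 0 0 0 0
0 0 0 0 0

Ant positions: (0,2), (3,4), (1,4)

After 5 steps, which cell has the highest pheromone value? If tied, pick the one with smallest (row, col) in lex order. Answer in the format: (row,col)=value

Answer: (0,3)=10

Derivation:
Step 1: ant0:(0,2)->E->(0,3) | ant1:(3,4)->N->(2,4) | ant2:(1,4)->N->(0,4)
  grid max=4 at (0,3)
Step 2: ant0:(0,3)->E->(0,4) | ant1:(2,4)->N->(1,4) | ant2:(0,4)->W->(0,3)
  grid max=5 at (0,3)
Step 3: ant0:(0,4)->W->(0,3) | ant1:(1,4)->N->(0,4) | ant2:(0,3)->E->(0,4)
  grid max=6 at (0,3)
Step 4: ant0:(0,3)->E->(0,4) | ant1:(0,4)->W->(0,3) | ant2:(0,4)->W->(0,3)
  grid max=9 at (0,3)
Step 5: ant0:(0,4)->W->(0,3) | ant1:(0,3)->E->(0,4) | ant2:(0,3)->E->(0,4)
  grid max=10 at (0,3)
Final grid:
  0 0 0 10 9
  0 0 0 0 0
  0 0 0 0 0
  0 0 0 0 0
  0 0 0 0 0
Max pheromone 10 at (0,3)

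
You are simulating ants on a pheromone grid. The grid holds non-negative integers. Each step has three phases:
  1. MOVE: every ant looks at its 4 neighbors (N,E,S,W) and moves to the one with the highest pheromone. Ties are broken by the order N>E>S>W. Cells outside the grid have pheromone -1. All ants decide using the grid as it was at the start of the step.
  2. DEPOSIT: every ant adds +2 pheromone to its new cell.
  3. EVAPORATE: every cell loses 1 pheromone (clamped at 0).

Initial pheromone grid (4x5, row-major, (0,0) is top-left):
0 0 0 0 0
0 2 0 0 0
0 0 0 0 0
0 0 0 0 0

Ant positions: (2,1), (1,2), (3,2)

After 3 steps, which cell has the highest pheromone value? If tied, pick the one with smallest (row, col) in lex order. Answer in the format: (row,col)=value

Answer: (1,1)=9

Derivation:
Step 1: ant0:(2,1)->N->(1,1) | ant1:(1,2)->W->(1,1) | ant2:(3,2)->N->(2,2)
  grid max=5 at (1,1)
Step 2: ant0:(1,1)->N->(0,1) | ant1:(1,1)->N->(0,1) | ant2:(2,2)->N->(1,2)
  grid max=4 at (1,1)
Step 3: ant0:(0,1)->S->(1,1) | ant1:(0,1)->S->(1,1) | ant2:(1,2)->W->(1,1)
  grid max=9 at (1,1)
Final grid:
  0 2 0 0 0
  0 9 0 0 0
  0 0 0 0 0
  0 0 0 0 0
Max pheromone 9 at (1,1)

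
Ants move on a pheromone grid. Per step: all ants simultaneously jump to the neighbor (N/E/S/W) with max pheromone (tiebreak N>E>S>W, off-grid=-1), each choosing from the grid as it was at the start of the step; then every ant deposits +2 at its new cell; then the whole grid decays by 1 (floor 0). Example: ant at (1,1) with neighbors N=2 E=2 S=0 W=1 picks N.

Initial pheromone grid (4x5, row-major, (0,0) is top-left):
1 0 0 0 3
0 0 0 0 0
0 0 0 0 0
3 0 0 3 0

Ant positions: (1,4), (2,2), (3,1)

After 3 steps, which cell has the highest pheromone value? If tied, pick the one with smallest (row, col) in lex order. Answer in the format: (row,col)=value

Step 1: ant0:(1,4)->N->(0,4) | ant1:(2,2)->N->(1,2) | ant2:(3,1)->W->(3,0)
  grid max=4 at (0,4)
Step 2: ant0:(0,4)->S->(1,4) | ant1:(1,2)->N->(0,2) | ant2:(3,0)->N->(2,0)
  grid max=3 at (0,4)
Step 3: ant0:(1,4)->N->(0,4) | ant1:(0,2)->E->(0,3) | ant2:(2,0)->S->(3,0)
  grid max=4 at (0,4)
Final grid:
  0 0 0 1 4
  0 0 0 0 0
  0 0 0 0 0
  4 0 0 0 0
Max pheromone 4 at (0,4)

Answer: (0,4)=4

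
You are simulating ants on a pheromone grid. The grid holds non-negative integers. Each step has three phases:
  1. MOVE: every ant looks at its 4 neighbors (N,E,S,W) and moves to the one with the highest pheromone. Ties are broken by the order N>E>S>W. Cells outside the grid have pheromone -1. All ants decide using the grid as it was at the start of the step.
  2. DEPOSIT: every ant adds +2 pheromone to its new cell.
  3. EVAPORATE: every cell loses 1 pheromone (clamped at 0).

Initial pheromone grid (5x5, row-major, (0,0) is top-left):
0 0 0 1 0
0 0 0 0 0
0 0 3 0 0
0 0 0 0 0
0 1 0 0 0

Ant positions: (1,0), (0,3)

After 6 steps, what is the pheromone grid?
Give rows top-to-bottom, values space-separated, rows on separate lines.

After step 1: ants at (0,0),(0,4)
  1 0 0 0 1
  0 0 0 0 0
  0 0 2 0 0
  0 0 0 0 0
  0 0 0 0 0
After step 2: ants at (0,1),(1,4)
  0 1 0 0 0
  0 0 0 0 1
  0 0 1 0 0
  0 0 0 0 0
  0 0 0 0 0
After step 3: ants at (0,2),(0,4)
  0 0 1 0 1
  0 0 0 0 0
  0 0 0 0 0
  0 0 0 0 0
  0 0 0 0 0
After step 4: ants at (0,3),(1,4)
  0 0 0 1 0
  0 0 0 0 1
  0 0 0 0 0
  0 0 0 0 0
  0 0 0 0 0
After step 5: ants at (0,4),(0,4)
  0 0 0 0 3
  0 0 0 0 0
  0 0 0 0 0
  0 0 0 0 0
  0 0 0 0 0
After step 6: ants at (1,4),(1,4)
  0 0 0 0 2
  0 0 0 0 3
  0 0 0 0 0
  0 0 0 0 0
  0 0 0 0 0

0 0 0 0 2
0 0 0 0 3
0 0 0 0 0
0 0 0 0 0
0 0 0 0 0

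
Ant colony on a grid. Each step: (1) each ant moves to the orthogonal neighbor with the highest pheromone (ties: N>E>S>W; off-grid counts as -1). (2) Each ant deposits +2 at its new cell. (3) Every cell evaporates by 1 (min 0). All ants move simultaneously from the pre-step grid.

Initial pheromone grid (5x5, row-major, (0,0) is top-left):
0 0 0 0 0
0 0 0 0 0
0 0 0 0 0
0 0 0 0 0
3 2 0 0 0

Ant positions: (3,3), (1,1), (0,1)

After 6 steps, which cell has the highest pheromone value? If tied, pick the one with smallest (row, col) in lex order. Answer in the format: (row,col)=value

Answer: (0,2)=10

Derivation:
Step 1: ant0:(3,3)->N->(2,3) | ant1:(1,1)->N->(0,1) | ant2:(0,1)->E->(0,2)
  grid max=2 at (4,0)
Step 2: ant0:(2,3)->N->(1,3) | ant1:(0,1)->E->(0,2) | ant2:(0,2)->W->(0,1)
  grid max=2 at (0,1)
Step 3: ant0:(1,3)->N->(0,3) | ant1:(0,2)->W->(0,1) | ant2:(0,1)->E->(0,2)
  grid max=3 at (0,1)
Step 4: ant0:(0,3)->W->(0,2) | ant1:(0,1)->E->(0,2) | ant2:(0,2)->W->(0,1)
  grid max=6 at (0,2)
Step 5: ant0:(0,2)->W->(0,1) | ant1:(0,2)->W->(0,1) | ant2:(0,1)->E->(0,2)
  grid max=7 at (0,1)
Step 6: ant0:(0,1)->E->(0,2) | ant1:(0,1)->E->(0,2) | ant2:(0,2)->W->(0,1)
  grid max=10 at (0,2)
Final grid:
  0 8 10 0 0
  0 0 0 0 0
  0 0 0 0 0
  0 0 0 0 0
  0 0 0 0 0
Max pheromone 10 at (0,2)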